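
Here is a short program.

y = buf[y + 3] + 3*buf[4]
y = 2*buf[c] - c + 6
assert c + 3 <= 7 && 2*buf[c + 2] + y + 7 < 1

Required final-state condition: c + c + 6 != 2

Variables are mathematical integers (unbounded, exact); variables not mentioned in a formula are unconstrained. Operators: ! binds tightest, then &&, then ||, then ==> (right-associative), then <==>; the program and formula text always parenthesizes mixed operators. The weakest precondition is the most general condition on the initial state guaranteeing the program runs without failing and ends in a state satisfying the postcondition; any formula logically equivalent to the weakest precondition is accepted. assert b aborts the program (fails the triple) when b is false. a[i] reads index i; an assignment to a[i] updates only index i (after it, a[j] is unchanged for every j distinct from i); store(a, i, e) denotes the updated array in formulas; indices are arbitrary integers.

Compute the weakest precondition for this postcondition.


Working backward. After the program, the postcondition c + c + 6 != 2 must hold; in canonical form it is 2*c != -4.
Before assert c + 3 <= 7 && 2*buf[c + 2] + y + 7 < 1: c <= 4 && 2*buf[c + 2] + y < -6 && 2*c != -4
Before y := 2*buf[c] - c + 6: c <= 4 && 2*buf[c + 2] + 2*buf[c] < c - 12 && 2*c != -4
Before y := buf[y + 3] + 3*buf[4]: c <= 4 && 2*buf[c + 2] + 2*buf[c] < c - 12 && 2*c != -4
Answer: WP = c <= 4 && 2*buf[c + 2] + 2*buf[c] < c - 12 && 2*c != -4


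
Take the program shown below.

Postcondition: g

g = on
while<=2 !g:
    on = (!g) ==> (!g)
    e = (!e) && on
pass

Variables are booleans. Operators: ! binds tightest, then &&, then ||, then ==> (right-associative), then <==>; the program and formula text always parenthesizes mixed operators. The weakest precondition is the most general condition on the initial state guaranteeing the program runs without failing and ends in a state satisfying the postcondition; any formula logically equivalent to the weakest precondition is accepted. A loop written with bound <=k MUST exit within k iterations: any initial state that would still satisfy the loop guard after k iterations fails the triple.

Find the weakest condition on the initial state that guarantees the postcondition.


Working backward. After the program, g must hold.
Before skip: g
Before the loop (bound <=2), unroll the exhaustion recursion (WP_0 = exit-now case; WP_j = one more guarded iteration, up to j = 2):
  WP_0: g
  WP_1: (!g) ==> g
  WP_2: (!g) ==> ((!g) ==> g)
So before the loop: (!g) ==> ((!g) ==> g)
Before g := on: (!on) ==> ((!on) ==> on)
Answer: WP = (!on) ==> ((!on) ==> on)


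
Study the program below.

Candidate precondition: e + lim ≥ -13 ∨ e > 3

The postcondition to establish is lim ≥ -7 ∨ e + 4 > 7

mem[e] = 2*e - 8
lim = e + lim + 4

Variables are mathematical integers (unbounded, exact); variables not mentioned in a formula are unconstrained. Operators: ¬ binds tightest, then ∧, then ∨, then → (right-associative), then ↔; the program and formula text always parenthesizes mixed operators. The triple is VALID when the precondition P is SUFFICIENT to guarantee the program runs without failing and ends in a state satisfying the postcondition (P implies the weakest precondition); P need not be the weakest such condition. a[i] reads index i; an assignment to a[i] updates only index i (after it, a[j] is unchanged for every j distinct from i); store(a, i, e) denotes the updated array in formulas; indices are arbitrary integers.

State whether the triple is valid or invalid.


Working backward. After the program, the postcondition lim ≥ -7 ∨ e + 4 > 7 must hold; in canonical form it is lim ≥ -7 ∨ e > 3.
Before lim := e + lim + 4: e + lim ≥ -11 ∨ e > 3
Before mem[e] := 2*e - 8: e + lim ≥ -11 ∨ e > 3
The weakest precondition is e + lim ≥ -11 ∨ e > 3.
Check whether e + lim ≥ -13 ∨ e > 3 implies it.
Countermodel: at the initial state e = 3, lim = -16, the precondition holds but the weakest precondition fails.
Answer: invalid


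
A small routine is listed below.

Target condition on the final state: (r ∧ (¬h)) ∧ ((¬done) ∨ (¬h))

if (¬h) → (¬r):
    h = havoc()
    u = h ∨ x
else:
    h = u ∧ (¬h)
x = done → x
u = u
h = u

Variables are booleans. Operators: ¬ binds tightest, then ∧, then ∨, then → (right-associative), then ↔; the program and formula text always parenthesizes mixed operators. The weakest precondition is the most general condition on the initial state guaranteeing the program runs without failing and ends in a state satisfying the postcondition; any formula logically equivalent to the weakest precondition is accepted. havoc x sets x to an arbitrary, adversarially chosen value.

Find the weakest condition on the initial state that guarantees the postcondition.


Working backward. After the program, the postcondition (r ∧ (¬h)) ∧ ((¬done) ∨ (¬h)) must hold; in canonical form it is r ∧ (¬h) ∧ ((¬done) ∨ (¬h)).
Before h := u: r ∧ (¬u) ∧ ((¬done) ∨ (¬u))
Before u := u: r ∧ (¬u) ∧ ((¬done) ∨ (¬u))
Before x := done → x: r ∧ (¬u) ∧ ((¬done) ∨ (¬u))
Then branch requires false; else branch requires r ∧ (¬u) ∧ ((¬done) ∨ (¬u)).
Before the if: (¬((¬h) → (¬r))) ∧ ((¬((¬h) → (¬r))) → (r ∧ (¬u) ∧ ((¬done) ∨ (¬u))))
Answer: WP = (¬((¬h) → (¬r))) ∧ ((¬((¬h) → (¬r))) → (r ∧ (¬u) ∧ ((¬done) ∨ (¬u))))


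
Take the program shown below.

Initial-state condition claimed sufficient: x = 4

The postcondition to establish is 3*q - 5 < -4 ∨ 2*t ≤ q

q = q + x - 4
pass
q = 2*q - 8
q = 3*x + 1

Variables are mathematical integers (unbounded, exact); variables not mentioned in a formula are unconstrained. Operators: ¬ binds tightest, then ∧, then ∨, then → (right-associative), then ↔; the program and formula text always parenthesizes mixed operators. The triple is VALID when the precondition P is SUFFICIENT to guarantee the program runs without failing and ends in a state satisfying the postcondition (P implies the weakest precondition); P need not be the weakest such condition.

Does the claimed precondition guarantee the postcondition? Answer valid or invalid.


Working backward. After the program, the postcondition 3*q - 5 < -4 ∨ 2*t ≤ q must hold; in canonical form it is 3*q < 1 ∨ 2*t ≤ q.
Before q := 3*x + 1: 9*x < -2 ∨ 2*t ≤ 3*x + 1
Before q := 2*q - 8: 9*x < -2 ∨ 2*t ≤ 3*x + 1
Before skip: 9*x < -2 ∨ 2*t ≤ 3*x + 1
Before q := q + x - 4: 9*x < -2 ∨ 2*t ≤ 3*x + 1
The weakest precondition is 9*x < -2 ∨ 2*t ≤ 3*x + 1.
Check whether x = 4 implies it.
Countermodel: at the initial state t = 7, x = 4, the precondition holds but the weakest precondition fails.
Answer: invalid


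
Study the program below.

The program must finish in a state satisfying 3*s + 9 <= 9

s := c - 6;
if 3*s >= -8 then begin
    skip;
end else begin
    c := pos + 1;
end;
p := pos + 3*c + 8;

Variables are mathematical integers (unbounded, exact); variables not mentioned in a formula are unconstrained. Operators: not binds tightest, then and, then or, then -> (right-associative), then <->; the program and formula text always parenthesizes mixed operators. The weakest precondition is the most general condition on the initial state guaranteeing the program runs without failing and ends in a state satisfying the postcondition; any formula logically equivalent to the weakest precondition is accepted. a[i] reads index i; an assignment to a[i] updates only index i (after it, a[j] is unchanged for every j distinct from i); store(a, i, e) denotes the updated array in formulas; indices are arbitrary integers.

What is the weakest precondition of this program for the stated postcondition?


Working backward. After the program, the postcondition 3*s + 9 <= 9 must hold; in canonical form it is 3*s <= 0.
Before p := pos + 3*c + 8: 3*s <= 0
Then branch requires 3*s <= 0; else branch requires 3*s <= 0.
Before the if: (3*s >= -8 -> 3*s <= 0) and ((not (3*s >= -8)) -> 3*s <= 0)
Before s := c - 6: (3*c >= 10 -> 3*c <= 18) and ((not (3*c >= 10)) -> 3*c <= 18)
Answer: WP = (3*c >= 10 -> 3*c <= 18) and ((not (3*c >= 10)) -> 3*c <= 18)


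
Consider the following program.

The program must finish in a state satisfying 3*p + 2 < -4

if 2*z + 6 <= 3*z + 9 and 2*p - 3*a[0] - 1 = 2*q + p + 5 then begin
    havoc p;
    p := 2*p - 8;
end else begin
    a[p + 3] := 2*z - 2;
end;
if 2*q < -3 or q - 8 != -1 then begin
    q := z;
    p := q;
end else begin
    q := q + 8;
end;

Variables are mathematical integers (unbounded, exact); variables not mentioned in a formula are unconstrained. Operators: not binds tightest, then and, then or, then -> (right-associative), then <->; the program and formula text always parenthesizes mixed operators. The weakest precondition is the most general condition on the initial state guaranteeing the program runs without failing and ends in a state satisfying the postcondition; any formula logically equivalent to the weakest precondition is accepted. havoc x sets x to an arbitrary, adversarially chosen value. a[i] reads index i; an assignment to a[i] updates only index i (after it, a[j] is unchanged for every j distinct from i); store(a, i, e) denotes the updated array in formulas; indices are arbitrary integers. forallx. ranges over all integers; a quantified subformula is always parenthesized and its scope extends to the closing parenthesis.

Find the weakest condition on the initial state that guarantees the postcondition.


Working backward. After the program, the postcondition 3*p + 2 < -4 must hold; in canonical form it is 3*p < -6.
Then branch requires 3*z < -6; else branch requires 3*p < -6.
Before the if: ((2*q < -3 or q != 7) -> 3*z < -6) and ((not (2*q < -3 or q != 7)) -> 3*p < -6)
Then branch requires forall p_1. (((2*q < -3 or q != 7) -> 3*z < -6) and ((not (2*q < -3 or q != 7)) -> 6*p_1 < 18)); else branch requires ((2*q < -3 or q != 7) -> 3*z < -6) and ((not (2*q < -3 or q != 7)) -> 3*p < -6).
Before the if: ((z >= -3 and p = 3*a[0] + 2*q + 6) -> (forall p_1. (((2*q < -3 or q != 7) -> 3*z < -6) and ((not (2*q < -3 or q != 7)) -> 6*p_1 < 18)))) and ((not (z >= -3 and p = 3*a[0] + 2*q + 6)) -> (((2*q < -3 or q != 7) -> 3*z < -6) and ((not (2*q < -3 or q != 7)) -> 3*p < -6)))
Answer: WP = ((z >= -3 and p = 3*a[0] + 2*q + 6) -> (forall p_1. (((2*q < -3 or q != 7) -> 3*z < -6) and ((not (2*q < -3 or q != 7)) -> 6*p_1 < 18)))) and ((not (z >= -3 and p = 3*a[0] + 2*q + 6)) -> (((2*q < -3 or q != 7) -> 3*z < -6) and ((not (2*q < -3 or q != 7)) -> 3*p < -6)))


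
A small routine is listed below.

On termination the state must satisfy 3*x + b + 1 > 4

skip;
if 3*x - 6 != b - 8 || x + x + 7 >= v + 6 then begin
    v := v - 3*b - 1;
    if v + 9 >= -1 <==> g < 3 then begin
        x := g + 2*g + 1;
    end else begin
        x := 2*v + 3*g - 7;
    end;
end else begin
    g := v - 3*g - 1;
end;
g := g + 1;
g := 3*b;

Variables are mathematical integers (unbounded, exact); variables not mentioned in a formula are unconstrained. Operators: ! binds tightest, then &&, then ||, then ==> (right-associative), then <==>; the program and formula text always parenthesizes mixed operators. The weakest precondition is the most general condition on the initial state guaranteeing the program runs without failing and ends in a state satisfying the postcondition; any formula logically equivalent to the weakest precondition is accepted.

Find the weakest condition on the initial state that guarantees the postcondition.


Working backward. After the program, the postcondition 3*x + b + 1 > 4 must hold; in canonical form it is b + 3*x > 3.
Before g := 3*b: b + 3*x > 3
Before g := g + 1: b + 3*x > 3
Then branch requires ((v >= 3*b - 9 <==> g < 3) ==> b + 9*g > 0) && ((!(v >= 3*b - 9 <==> g < 3)) ==> 9*g + 6*v > 17*b + 30); else branch requires b + 3*x > 3.
Before the if: ((3*x != b - 2 || 2*x >= v - 1) ==> (((v >= 3*b - 9 <==> g < 3) ==> b + 9*g > 0) && ((!(v >= 3*b - 9 <==> g < 3)) ==> 9*g + 6*v > 17*b + 30))) && ((!(3*x != b - 2 || 2*x >= v - 1)) ==> b + 3*x > 3)
Before skip: ((3*x != b - 2 || 2*x >= v - 1) ==> (((v >= 3*b - 9 <==> g < 3) ==> b + 9*g > 0) && ((!(v >= 3*b - 9 <==> g < 3)) ==> 9*g + 6*v > 17*b + 30))) && ((!(3*x != b - 2 || 2*x >= v - 1)) ==> b + 3*x > 3)
Answer: WP = ((3*x != b - 2 || 2*x >= v - 1) ==> (((v >= 3*b - 9 <==> g < 3) ==> b + 9*g > 0) && ((!(v >= 3*b - 9 <==> g < 3)) ==> 9*g + 6*v > 17*b + 30))) && ((!(3*x != b - 2 || 2*x >= v - 1)) ==> b + 3*x > 3)


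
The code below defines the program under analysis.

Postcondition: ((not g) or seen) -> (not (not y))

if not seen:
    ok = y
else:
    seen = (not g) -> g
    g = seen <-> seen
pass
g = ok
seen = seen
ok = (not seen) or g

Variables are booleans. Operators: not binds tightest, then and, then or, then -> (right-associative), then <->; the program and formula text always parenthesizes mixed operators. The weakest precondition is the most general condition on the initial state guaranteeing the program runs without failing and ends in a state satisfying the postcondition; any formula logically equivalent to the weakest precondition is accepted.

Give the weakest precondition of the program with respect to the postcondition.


Working backward. After the program, the postcondition ((not g) or seen) -> (not (not y)) must hold; in canonical form it is ((not g) or seen) -> y.
Before ok := (not seen) or g: ((not g) or seen) -> y
Before seen := seen: ((not g) or seen) -> y
Before g := ok: ((not ok) or seen) -> y
Before skip: ((not ok) or seen) -> y
Then branch requires ((not y) or seen) -> y; else branch requires ((not ok) or ((not g) -> g)) -> y.
Before the if: ((not seen) -> (((not y) or seen) -> y)) and (seen -> (((not ok) or ((not g) -> g)) -> y))
Answer: WP = ((not seen) -> (((not y) or seen) -> y)) and (seen -> (((not ok) or ((not g) -> g)) -> y))


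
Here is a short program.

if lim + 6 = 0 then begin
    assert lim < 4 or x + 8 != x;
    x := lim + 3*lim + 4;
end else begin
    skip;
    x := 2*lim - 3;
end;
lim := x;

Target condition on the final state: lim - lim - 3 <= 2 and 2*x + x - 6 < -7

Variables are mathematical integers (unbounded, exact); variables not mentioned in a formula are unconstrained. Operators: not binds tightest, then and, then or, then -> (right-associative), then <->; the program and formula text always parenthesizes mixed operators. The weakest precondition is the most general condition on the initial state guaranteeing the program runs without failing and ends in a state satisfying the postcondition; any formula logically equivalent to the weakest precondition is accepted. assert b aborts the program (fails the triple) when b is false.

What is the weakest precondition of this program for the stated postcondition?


Working backward. After the program, the postcondition lim - lim - 3 <= 2 and 2*x + x - 6 < -7 must hold; in canonical form it is 3*x < -1.
Before lim := x: 3*x < -1
Then branch requires 12*lim < -13; else branch requires 6*lim < 8.
Before the if: (lim = -6 -> 12*lim < -13) and ((not (lim = -6)) -> 6*lim < 8)
Answer: WP = (lim = -6 -> 12*lim < -13) and ((not (lim = -6)) -> 6*lim < 8)


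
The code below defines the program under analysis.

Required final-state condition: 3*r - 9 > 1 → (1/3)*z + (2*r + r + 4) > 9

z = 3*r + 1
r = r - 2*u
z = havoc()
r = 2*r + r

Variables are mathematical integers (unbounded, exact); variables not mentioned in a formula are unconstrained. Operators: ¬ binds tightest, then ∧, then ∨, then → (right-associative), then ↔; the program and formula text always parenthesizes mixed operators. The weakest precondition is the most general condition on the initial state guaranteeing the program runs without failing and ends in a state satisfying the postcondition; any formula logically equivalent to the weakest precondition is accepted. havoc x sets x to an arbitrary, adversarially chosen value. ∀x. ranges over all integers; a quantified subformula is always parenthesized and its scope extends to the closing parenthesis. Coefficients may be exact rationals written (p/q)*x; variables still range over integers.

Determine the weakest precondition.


Working backward. After the program, the postcondition 3*r - 9 > 1 → (1/3)*z + (2*r + r + 4) > 9 must hold; in canonical form it is 3*r > 10 → 3*r + (1/3)*z > 5.
Before r := 2*r + r: 9*r > 10 → 9*r + (1/3)*z > 5
Before havoc z: ∀z_1. (9*r > 10 → 9*r + (1/3)*z_1 > 5)
Before r := r - 2*u: ∀z_1. (9*r > 18*u + 10 → 9*r + (1/3)*z_1 > 18*u + 5)
Before z := 3*r + 1: ∀z_1. (9*r > 18*u + 10 → 9*r + (1/3)*z_1 > 18*u + 5)
Answer: WP = ∀z_1. (9*r > 18*u + 10 → 9*r + (1/3)*z_1 > 18*u + 5)


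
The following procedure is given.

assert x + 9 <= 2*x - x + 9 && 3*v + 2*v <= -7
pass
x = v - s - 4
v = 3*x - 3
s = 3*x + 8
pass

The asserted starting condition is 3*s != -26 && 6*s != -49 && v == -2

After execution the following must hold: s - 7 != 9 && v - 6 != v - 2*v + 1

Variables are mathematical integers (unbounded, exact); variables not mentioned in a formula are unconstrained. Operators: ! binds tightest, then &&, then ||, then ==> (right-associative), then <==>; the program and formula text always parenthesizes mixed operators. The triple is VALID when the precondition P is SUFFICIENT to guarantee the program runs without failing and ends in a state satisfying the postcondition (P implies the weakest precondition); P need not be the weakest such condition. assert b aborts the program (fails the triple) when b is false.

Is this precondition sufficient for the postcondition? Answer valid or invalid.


Working backward. After the program, the postcondition s - 7 != 9 && v - 6 != v - 2*v + 1 must hold; in canonical form it is s != 16 && 2*v != 7.
Before skip: s != 16 && 2*v != 7
Before s := 3*x + 8: 3*x != 8 && 2*v != 7
Before v := 3*x - 3: 3*x != 8 && 6*x != 13
Before x := v - s - 4: 3*v != 3*s + 20 && 6*v != 6*s + 37
Before skip: 3*v != 3*s + 20 && 6*v != 6*s + 37
Before assert x + 9 <= 2*x - x + 9 && 3*v + 2*v <= -7: 5*v <= -7 && 3*v != 3*s + 20 && 6*v != 6*s + 37
The weakest precondition is 5*v <= -7 && 3*v != 3*s + 20 && 6*v != 6*s + 37.
Check whether 3*s != -26 && 6*s != -49 && v == -2 implies it.
Every state satisfying the precondition satisfies the weakest precondition: the implication holds.
Answer: valid


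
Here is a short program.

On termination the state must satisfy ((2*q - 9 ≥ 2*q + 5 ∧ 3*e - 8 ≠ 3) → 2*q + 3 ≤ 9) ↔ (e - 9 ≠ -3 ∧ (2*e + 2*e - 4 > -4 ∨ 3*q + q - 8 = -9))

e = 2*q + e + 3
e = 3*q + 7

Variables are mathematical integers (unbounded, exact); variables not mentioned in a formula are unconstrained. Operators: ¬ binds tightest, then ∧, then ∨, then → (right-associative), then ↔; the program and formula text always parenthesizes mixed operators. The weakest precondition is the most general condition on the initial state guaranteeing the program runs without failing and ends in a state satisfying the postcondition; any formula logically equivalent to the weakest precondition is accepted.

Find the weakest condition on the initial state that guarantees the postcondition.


Working backward. After the program, the postcondition ((2*q - 9 ≥ 2*q + 5 ∧ 3*e - 8 ≠ 3) → 2*q + 3 ≤ 9) ↔ (e - 9 ≠ -3 ∧ (2*e + 2*e - 4 > -4 ∨ 3*q + q - 8 = -9)) must hold; in canonical form it is e ≠ 6 ∧ (4*e > 0 ∨ 4*q = -1).
Before e := 3*q + 7: 3*q ≠ -1 ∧ (12*q > -28 ∨ 4*q = -1)
Before e := 2*q + e + 3: 3*q ≠ -1 ∧ (12*q > -28 ∨ 4*q = -1)
Answer: WP = 3*q ≠ -1 ∧ (12*q > -28 ∨ 4*q = -1)


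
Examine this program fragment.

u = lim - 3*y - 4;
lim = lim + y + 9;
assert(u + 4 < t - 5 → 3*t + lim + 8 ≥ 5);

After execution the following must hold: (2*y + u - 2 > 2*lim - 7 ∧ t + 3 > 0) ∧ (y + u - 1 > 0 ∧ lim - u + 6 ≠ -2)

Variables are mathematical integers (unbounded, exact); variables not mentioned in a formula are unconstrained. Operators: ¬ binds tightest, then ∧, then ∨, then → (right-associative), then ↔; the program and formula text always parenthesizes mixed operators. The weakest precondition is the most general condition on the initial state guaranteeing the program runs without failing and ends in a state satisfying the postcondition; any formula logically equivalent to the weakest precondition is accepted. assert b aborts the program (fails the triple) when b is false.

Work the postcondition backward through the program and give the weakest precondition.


Working backward. After the program, the postcondition (2*y + u - 2 > 2*lim - 7 ∧ t + 3 > 0) ∧ (y + u - 1 > 0 ∧ lim - u + 6 ≠ -2) must hold; in canonical form it is u + 2*y > 2*lim - 5 ∧ t > -3 ∧ u + y > 1 ∧ lim ≠ u - 8.
Before assert u + 4 < t - 5 → 3*t + lim + 8 ≥ 5: (u < t - 9 → lim + 3*t ≥ -3) ∧ u + 2*y > 2*lim - 5 ∧ t > -3 ∧ u + y > 1 ∧ lim ≠ u - 8
Before lim := lim + y + 9: (u < t - 9 → lim + 3*t + y ≥ -12) ∧ u > 2*lim + 13 ∧ t > -3 ∧ u + y > 1 ∧ lim + y ≠ u - 17
Before u := lim - 3*y - 4: (lim < t + 3*y - 5 → lim + 3*t + y ≥ -12) ∧ lim + 3*y < -17 ∧ t > -3 ∧ lim > 2*y + 5 ∧ 4*y ≠ -21
Answer: WP = (lim < t + 3*y - 5 → lim + 3*t + y ≥ -12) ∧ lim + 3*y < -17 ∧ t > -3 ∧ lim > 2*y + 5 ∧ 4*y ≠ -21


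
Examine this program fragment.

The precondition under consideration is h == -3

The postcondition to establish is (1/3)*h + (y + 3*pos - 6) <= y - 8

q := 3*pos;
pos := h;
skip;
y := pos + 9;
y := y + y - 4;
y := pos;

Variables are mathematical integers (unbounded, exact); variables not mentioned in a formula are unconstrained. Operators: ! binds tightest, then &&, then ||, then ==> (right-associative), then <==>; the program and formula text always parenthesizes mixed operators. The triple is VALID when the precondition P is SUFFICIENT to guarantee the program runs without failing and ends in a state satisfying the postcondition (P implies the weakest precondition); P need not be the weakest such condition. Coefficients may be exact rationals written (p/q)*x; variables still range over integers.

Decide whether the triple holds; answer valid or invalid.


Working backward. After the program, the postcondition (1/3)*h + (y + 3*pos - 6) <= y - 8 must hold; in canonical form it is (1/3)*h + 3*pos <= -2.
Before y := pos: (1/3)*h + 3*pos <= -2
Before y := y + y - 4: (1/3)*h + 3*pos <= -2
Before y := pos + 9: (1/3)*h + 3*pos <= -2
Before skip: (1/3)*h + 3*pos <= -2
Before pos := h: (10/3)*h <= -2
Before q := 3*pos: (10/3)*h <= -2
The weakest precondition is (10/3)*h <= -2.
Check whether h == -3 implies it.
Every state satisfying the precondition satisfies the weakest precondition: the implication holds.
Answer: valid


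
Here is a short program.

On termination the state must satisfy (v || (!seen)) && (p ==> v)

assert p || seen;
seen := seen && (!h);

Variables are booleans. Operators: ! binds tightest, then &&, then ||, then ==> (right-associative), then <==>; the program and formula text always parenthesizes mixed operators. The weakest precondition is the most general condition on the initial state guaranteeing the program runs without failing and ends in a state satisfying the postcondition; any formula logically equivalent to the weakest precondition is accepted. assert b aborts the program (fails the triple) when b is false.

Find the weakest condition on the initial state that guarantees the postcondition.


Working backward. After the program, (v || (!seen)) && (p ==> v) must hold.
Before seen := seen && (!h): (v || (!(seen && (!h)))) && (p ==> v)
Before assert p || seen: (p || seen) && (v || (!(seen && (!h)))) && (p ==> v)
Answer: WP = (p || seen) && (v || (!(seen && (!h)))) && (p ==> v)


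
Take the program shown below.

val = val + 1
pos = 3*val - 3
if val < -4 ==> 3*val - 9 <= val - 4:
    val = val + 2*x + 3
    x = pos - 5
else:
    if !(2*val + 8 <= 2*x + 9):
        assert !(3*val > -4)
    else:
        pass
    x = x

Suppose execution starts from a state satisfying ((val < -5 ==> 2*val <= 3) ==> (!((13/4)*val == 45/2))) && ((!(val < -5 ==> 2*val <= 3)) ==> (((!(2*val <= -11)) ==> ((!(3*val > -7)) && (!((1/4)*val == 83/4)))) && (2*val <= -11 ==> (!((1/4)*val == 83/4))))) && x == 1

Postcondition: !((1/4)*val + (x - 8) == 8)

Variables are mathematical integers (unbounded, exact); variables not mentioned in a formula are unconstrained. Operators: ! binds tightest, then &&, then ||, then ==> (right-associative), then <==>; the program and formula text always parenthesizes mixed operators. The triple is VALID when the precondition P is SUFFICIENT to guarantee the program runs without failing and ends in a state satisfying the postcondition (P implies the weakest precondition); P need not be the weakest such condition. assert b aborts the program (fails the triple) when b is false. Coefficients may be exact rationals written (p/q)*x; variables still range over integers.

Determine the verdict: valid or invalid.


Working backward. After the program, the postcondition !((1/4)*val + (x - 8) == 8) must hold; in canonical form it is !((1/4)*val + x == 16).
Then branch requires !(pos + (1/4)*val + (1/2)*x == 81/4); else branch requires ((!(2*val <= 2*x + 1)) ==> ((!(3*val > -4)) && (!((1/4)*val + x == 16)))) && (2*val <= 2*x + 1 ==> (!((1/4)*val + x == 16))).
Before the if: ((val < -4 ==> 2*val <= 5) ==> (!(pos + (1/4)*val + (1/2)*x == 81/4))) && ((!(val < -4 ==> 2*val <= 5)) ==> (((!(2*val <= 2*x + 1)) ==> ((!(3*val > -4)) && (!((1/4)*val + x == 16)))) && (2*val <= 2*x + 1 ==> (!((1/4)*val + x == 16)))))
Before pos := 3*val - 3: ((val < -4 ==> 2*val <= 5) ==> (!((13/4)*val + (1/2)*x == 93/4))) && ((!(val < -4 ==> 2*val <= 5)) ==> (((!(2*val <= 2*x + 1)) ==> ((!(3*val > -4)) && (!((1/4)*val + x == 16)))) && (2*val <= 2*x + 1 ==> (!((1/4)*val + x == 16)))))
Before val := val + 1: ((val < -5 ==> 2*val <= 3) ==> (!((13/4)*val + (1/2)*x == 20))) && ((!(val < -5 ==> 2*val <= 3)) ==> (((!(2*val <= 2*x - 1)) ==> ((!(3*val > -7)) && (!((1/4)*val + x == 63/4)))) && (2*val <= 2*x - 1 ==> (!((1/4)*val + x == 63/4)))))
The weakest precondition is ((val < -5 ==> 2*val <= 3) ==> (!((13/4)*val + (1/2)*x == 20))) && ((!(val < -5 ==> 2*val <= 3)) ==> (((!(2*val <= 2*x - 1)) ==> ((!(3*val > -7)) && (!((1/4)*val + x == 63/4)))) && (2*val <= 2*x - 1 ==> (!((1/4)*val + x == 63/4))))).
Check whether ((val < -5 ==> 2*val <= 3) ==> (!((13/4)*val == 45/2))) && ((!(val < -5 ==> 2*val <= 3)) ==> (((!(2*val <= -11)) ==> ((!(3*val > -7)) && (!((1/4)*val == 83/4)))) && (2*val <= -11 ==> (!((1/4)*val == 83/4))))) && x == 1 implies it.
Countermodel: at the initial state val = 6, x = 1, the precondition holds but the weakest precondition fails.
Answer: invalid


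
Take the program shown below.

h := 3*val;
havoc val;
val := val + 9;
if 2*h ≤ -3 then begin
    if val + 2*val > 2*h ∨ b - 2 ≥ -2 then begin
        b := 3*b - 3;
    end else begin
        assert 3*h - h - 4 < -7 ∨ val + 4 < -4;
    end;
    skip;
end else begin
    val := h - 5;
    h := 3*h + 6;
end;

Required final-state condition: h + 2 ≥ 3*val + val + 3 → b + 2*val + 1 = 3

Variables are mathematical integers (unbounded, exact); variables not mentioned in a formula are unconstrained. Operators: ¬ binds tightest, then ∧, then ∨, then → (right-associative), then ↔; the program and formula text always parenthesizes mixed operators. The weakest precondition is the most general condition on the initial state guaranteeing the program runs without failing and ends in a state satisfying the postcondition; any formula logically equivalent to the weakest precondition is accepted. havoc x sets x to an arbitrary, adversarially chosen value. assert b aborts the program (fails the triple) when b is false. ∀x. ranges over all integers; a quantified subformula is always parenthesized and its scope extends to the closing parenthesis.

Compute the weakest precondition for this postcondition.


Working backward. After the program, the postcondition h + 2 ≥ 3*val + val + 3 → b + 2*val + 1 = 3 must hold; in canonical form it is h ≥ 4*val + 1 → b + 2*val = 2.
Then branch requires ((3*val > 2*h ∨ b ≥ 0) → (h ≥ 4*val + 1 → 3*b + 2*val = 5)) ∧ ((¬(3*val > 2*h ∨ b ≥ 0)) → ((2*h < -3 ∨ val < -8) ∧ (h ≥ 4*val + 1 → b + 2*val = 2))); else branch requires h ≤ 25 → b + 2*h = 12.
Before the if: (2*h ≤ -3 → (((3*val > 2*h ∨ b ≥ 0) → (h ≥ 4*val + 1 → 3*b + 2*val = 5)) ∧ ((¬(3*val > 2*h ∨ b ≥ 0)) → ((2*h < -3 ∨ val < -8) ∧ (h ≥ 4*val + 1 → b + 2*val = 2))))) ∧ ((¬(2*h ≤ -3)) → (h ≤ 25 → b + 2*h = 12))
Before val := val + 9: (2*h ≤ -3 → (((3*val > 2*h - 27 ∨ b ≥ 0) → (h ≥ 4*val + 37 → 3*b + 2*val = -13)) ∧ ((¬(3*val > 2*h - 27 ∨ b ≥ 0)) → ((2*h < -3 ∨ val < -17) ∧ (h ≥ 4*val + 37 → b + 2*val = -16))))) ∧ ((¬(2*h ≤ -3)) → (h ≤ 25 → b + 2*h = 12))
Before havoc val: ∀val_1. ((2*h ≤ -3 → (((3*val_1 > 2*h - 27 ∨ b ≥ 0) → (h ≥ 4*val_1 + 37 → 3*b + 2*val_1 = -13)) ∧ ((¬(3*val_1 > 2*h - 27 ∨ b ≥ 0)) → ((2*h < -3 ∨ val_1 < -17) ∧ (h ≥ 4*val_1 + 37 → b + 2*val_1 = -16))))) ∧ ((¬(2*h ≤ -3)) → (h ≤ 25 → b + 2*h = 12)))
Before h := 3*val: ∀val_1. ((6*val ≤ -3 → (((3*val_1 > 6*val - 27 ∨ b ≥ 0) → (3*val ≥ 4*val_1 + 37 → 3*b + 2*val_1 = -13)) ∧ ((¬(3*val_1 > 6*val - 27 ∨ b ≥ 0)) → ((6*val < -3 ∨ val_1 < -17) ∧ (3*val ≥ 4*val_1 + 37 → b + 2*val_1 = -16))))) ∧ ((¬(6*val ≤ -3)) → (3*val ≤ 25 → b + 6*val = 12)))
Answer: WP = ∀val_1. ((6*val ≤ -3 → (((3*val_1 > 6*val - 27 ∨ b ≥ 0) → (3*val ≥ 4*val_1 + 37 → 3*b + 2*val_1 = -13)) ∧ ((¬(3*val_1 > 6*val - 27 ∨ b ≥ 0)) → ((6*val < -3 ∨ val_1 < -17) ∧ (3*val ≥ 4*val_1 + 37 → b + 2*val_1 = -16))))) ∧ ((¬(6*val ≤ -3)) → (3*val ≤ 25 → b + 6*val = 12)))


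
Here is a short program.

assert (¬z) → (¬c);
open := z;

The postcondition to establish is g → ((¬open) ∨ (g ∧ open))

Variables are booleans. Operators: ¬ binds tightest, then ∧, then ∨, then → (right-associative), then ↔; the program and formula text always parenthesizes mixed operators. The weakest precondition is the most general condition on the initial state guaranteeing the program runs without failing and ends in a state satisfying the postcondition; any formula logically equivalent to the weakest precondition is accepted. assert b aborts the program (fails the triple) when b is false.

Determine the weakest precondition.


Working backward. After the program, g → ((¬open) ∨ (g ∧ open)) must hold.
Before open := z: g → ((¬z) ∨ (g ∧ z))
Before assert (¬z) → (¬c): ((¬z) → (¬c)) ∧ (g → ((¬z) ∨ (g ∧ z)))
Answer: WP = ((¬z) → (¬c)) ∧ (g → ((¬z) ∨ (g ∧ z)))


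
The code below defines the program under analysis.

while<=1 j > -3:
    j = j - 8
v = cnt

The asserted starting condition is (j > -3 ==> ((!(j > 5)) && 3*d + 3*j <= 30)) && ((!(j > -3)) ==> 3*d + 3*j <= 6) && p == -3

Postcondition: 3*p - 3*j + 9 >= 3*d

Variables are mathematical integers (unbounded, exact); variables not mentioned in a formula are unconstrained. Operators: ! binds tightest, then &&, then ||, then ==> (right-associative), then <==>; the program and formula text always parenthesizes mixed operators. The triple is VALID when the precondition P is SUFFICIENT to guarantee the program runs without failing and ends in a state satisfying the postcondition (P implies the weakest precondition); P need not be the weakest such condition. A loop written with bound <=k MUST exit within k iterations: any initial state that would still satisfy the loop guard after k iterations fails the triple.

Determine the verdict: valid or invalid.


Working backward. After the program, the postcondition 3*p - 3*j + 9 >= 3*d must hold; in canonical form it is 3*p >= 3*d + 3*j - 9.
Before v := cnt: 3*p >= 3*d + 3*j - 9
Before the loop (bound <=1), unroll the exhaustion recursion (WP_0 = exit-now case; WP_j = one more guarded iteration, up to j = 1):
  WP_0: (!(j > -3)) && 3*p >= 3*d + 3*j - 9
  WP_1: (j > -3 ==> ((!(j > 5)) && 3*p >= 3*d + 3*j - 33)) && ((!(j > -3)) ==> 3*p >= 3*d + 3*j - 9)
So before the loop: (j > -3 ==> ((!(j > 5)) && 3*p >= 3*d + 3*j - 33)) && ((!(j > -3)) ==> 3*p >= 3*d + 3*j - 9)
The weakest precondition is (j > -3 ==> ((!(j > 5)) && 3*p >= 3*d + 3*j - 33)) && ((!(j > -3)) ==> 3*p >= 3*d + 3*j - 9).
Check whether (j > -3 ==> ((!(j > 5)) && 3*d + 3*j <= 30)) && ((!(j > -3)) ==> 3*d + 3*j <= 6) && p == -3 implies it.
Countermodel: at the initial state d = 4, j = -3, p = -3, the precondition holds but the weakest precondition fails.
Answer: invalid


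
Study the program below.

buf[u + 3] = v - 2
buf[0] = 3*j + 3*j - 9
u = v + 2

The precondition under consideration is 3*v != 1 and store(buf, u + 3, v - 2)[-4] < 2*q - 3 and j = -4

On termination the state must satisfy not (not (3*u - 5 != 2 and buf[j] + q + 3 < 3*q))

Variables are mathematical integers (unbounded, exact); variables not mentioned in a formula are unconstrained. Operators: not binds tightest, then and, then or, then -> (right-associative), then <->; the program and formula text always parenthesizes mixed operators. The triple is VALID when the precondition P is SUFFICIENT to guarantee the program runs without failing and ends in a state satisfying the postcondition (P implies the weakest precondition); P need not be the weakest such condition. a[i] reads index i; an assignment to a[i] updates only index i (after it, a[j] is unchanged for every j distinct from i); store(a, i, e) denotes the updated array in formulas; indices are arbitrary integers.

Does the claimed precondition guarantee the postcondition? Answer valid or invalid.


Working backward. After the program, the postcondition not (not (3*u - 5 != 2 and buf[j] + q + 3 < 3*q)) must hold; in canonical form it is 3*u != 7 and buf[j] < 2*q - 3.
Before u := v + 2: 3*v != 1 and buf[j] < 2*q - 3
Before buf[0] := 3*j + 3*j - 9: 3*v != 1 and store(buf, 0, 6*j - 9)[j] < 2*q - 3
Before buf[u + 3] := v - 2: 3*v != 1 and store(store(buf, u + 3, v - 2), 0, 6*j - 9)[j] < 2*q - 3
The weakest precondition is 3*v != 1 and store(store(buf, u + 3, v - 2), 0, 6*j - 9)[j] < 2*q - 3.
Check whether 3*v != 1 and store(buf, u + 3, v - 2)[-4] < 2*q - 3 and j = -4 implies it.
Every state satisfying the precondition satisfies the weakest precondition: the implication holds.
Answer: valid


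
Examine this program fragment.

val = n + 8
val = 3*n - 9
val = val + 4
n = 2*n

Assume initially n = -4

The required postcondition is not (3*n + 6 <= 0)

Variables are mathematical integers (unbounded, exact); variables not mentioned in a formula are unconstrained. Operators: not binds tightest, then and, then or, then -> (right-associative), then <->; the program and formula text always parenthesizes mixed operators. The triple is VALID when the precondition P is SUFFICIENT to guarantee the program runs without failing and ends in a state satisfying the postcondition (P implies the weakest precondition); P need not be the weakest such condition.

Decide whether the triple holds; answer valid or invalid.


Working backward. After the program, the postcondition not (3*n + 6 <= 0) must hold; in canonical form it is not (3*n <= -6).
Before n := 2*n: not (6*n <= -6)
Before val := val + 4: not (6*n <= -6)
Before val := 3*n - 9: not (6*n <= -6)
Before val := n + 8: not (6*n <= -6)
The weakest precondition is not (6*n <= -6).
Check whether n = -4 implies it.
Countermodel: at the initial state n = -4, the precondition holds but the weakest precondition fails.
Answer: invalid


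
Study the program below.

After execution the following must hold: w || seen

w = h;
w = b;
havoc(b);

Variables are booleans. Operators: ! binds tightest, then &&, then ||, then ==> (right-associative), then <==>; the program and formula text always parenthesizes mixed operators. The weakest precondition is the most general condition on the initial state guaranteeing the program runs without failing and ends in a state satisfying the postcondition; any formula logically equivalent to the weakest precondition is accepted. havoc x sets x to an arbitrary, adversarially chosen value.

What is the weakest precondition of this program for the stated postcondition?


Working backward. After the program, w || seen must hold.
Before havoc b: w || seen
Before w := b: b || seen
Before w := h: b || seen
Answer: WP = b || seen


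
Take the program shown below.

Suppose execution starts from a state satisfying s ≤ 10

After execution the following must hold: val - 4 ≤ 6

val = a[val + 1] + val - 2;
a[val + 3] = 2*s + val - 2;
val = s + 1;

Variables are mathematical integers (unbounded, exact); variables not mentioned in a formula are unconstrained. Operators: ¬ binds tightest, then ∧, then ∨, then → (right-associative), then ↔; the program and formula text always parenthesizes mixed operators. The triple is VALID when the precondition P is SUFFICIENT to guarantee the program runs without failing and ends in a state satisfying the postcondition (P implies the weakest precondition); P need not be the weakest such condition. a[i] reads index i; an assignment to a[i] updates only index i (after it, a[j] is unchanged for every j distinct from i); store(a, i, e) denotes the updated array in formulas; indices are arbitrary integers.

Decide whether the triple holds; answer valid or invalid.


Working backward. After the program, the postcondition val - 4 ≤ 6 must hold; in canonical form it is val ≤ 10.
Before val := s + 1: s ≤ 9
Before a[val + 3] := 2*s + val - 2: s ≤ 9
Before val := a[val + 1] + val - 2: s ≤ 9
The weakest precondition is s ≤ 9.
Check whether s ≤ 10 implies it.
Countermodel: at the initial state s = 10, the precondition holds but the weakest precondition fails.
Answer: invalid


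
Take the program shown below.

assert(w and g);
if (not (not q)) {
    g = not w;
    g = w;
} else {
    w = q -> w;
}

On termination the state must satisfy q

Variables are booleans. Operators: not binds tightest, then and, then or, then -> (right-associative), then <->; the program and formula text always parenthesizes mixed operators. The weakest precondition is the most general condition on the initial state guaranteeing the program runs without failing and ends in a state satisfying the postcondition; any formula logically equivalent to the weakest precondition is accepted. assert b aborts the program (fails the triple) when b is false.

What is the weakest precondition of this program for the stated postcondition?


Working backward. After the program, q must hold.
Then branch requires q; else branch requires q.
Before the if: (not q) -> q
Before assert w and g: w and g and ((not q) -> q)
Answer: WP = w and g and ((not q) -> q)


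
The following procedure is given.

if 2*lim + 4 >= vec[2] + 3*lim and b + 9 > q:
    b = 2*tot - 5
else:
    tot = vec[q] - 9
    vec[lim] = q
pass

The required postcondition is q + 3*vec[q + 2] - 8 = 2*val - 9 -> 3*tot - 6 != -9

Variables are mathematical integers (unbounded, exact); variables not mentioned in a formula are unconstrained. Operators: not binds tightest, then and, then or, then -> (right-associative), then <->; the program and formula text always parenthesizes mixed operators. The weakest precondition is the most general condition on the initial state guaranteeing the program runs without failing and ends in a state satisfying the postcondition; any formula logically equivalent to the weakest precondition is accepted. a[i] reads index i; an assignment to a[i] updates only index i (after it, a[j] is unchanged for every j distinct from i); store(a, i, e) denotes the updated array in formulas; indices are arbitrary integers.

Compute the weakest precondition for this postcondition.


Working backward. After the program, the postcondition q + 3*vec[q + 2] - 8 = 2*val - 9 -> 3*tot - 6 != -9 must hold; in canonical form it is 3*vec[q + 2] + q = 2*val - 1 -> 3*tot != -3.
Before skip: 3*vec[q + 2] + q = 2*val - 1 -> 3*tot != -3
Then branch requires 3*vec[q + 2] + q = 2*val - 1 -> 3*tot != -3; else branch requires 3*store(vec, lim, q)[q + 2] + q = 2*val - 1 -> 3*vec[q] != 24.
Before the if: ((vec[2] + lim <= 4 and b > q - 9) -> (3*vec[q + 2] + q = 2*val - 1 -> 3*tot != -3)) and ((not (vec[2] + lim <= 4 and b > q - 9)) -> (3*store(vec, lim, q)[q + 2] + q = 2*val - 1 -> 3*vec[q] != 24))
Answer: WP = ((vec[2] + lim <= 4 and b > q - 9) -> (3*vec[q + 2] + q = 2*val - 1 -> 3*tot != -3)) and ((not (vec[2] + lim <= 4 and b > q - 9)) -> (3*store(vec, lim, q)[q + 2] + q = 2*val - 1 -> 3*vec[q] != 24))
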